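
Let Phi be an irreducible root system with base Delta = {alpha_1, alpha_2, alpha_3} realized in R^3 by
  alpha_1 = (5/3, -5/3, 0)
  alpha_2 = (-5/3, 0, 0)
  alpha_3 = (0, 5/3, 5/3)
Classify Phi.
B3

Compute the Cartan integers a_ij = 2(alpha_i, alpha_j)/(alpha_j, alpha_j); the resulting 3x3 Cartan matrix is
[[2, -2, -1], [-1, 2, 0], [-1, 0, 2]].
The roots have two lengths (squared-length ratio 2:1); the short ones are alpha_{2}. The associated Dynkin diagram is a chain of 3 nodes with a double edge at one end; the terminal node there is the unique short simple root (B_3), so the type is B_3 (the algebra so(7)).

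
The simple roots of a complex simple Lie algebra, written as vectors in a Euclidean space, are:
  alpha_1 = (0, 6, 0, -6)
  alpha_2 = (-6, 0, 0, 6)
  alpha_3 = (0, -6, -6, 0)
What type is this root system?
A_3 (sl(4))

Compute the Cartan integers a_ij = 2(alpha_i, alpha_j)/(alpha_j, alpha_j); the resulting 3x3 Cartan matrix is
[[2, -1, -1], [-1, 2, 0], [-1, 0, 2]].
All simple roots have the same length, so the diagram is simply laced. The associated Dynkin diagram is a chain of 3 nodes with single edges (A_3), so the type is A_3 (the algebra sl(4)).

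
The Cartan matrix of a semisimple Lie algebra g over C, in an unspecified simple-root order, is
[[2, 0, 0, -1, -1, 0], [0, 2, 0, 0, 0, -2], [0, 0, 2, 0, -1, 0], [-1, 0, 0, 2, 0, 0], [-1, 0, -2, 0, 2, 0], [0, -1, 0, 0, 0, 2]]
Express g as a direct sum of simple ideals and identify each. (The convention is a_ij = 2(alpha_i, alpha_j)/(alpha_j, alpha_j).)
B2 + B4

The diagram associated to this matrix has two connected components: the simple roots {alpha_2, alpha_6} form a chain of 2 nodes with a double edge at one end; the terminal node there is the unique short simple root (B_2), and {alpha_1, alpha_3, alpha_4, alpha_5} form a chain of 4 nodes with a double edge at one end; the terminal node there is the unique short simple root (B_4). A semisimple Lie algebra decomposes uniquely as the direct sum of simple ideals, one per connected component of its Dynkin diagram, so g ≅ B_2 ⊕ B_4 (dimension 10 + 36 = 46).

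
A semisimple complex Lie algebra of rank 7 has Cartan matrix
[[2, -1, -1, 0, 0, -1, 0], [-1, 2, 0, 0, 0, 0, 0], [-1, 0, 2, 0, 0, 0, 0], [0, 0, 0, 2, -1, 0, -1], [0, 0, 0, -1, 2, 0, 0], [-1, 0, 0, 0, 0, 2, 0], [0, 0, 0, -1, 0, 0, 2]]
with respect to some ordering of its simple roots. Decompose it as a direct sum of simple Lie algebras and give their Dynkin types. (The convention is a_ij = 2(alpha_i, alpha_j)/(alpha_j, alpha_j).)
The diagram associated to this matrix has two connected components: the simple roots {alpha_4, alpha_5, alpha_7} form a chain of 3 nodes with single edges (A_3), and {alpha_1, alpha_2, alpha_3, alpha_6} form a chain of 2 nodes with a fork of two nodes at one end (D_4). A semisimple Lie algebra decomposes uniquely as the direct sum of simple ideals, one per connected component of its Dynkin diagram, so g ≅ A_3 ⊕ D_4 (dimension 15 + 28 = 43).

A_3 (sl(4)) + D_4 (so(8))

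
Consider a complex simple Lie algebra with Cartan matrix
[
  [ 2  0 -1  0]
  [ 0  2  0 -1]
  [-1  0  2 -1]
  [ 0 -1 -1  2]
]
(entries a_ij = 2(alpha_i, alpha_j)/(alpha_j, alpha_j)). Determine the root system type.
The matrix has rank 4 with 2's on the diagonal. Reading the off-diagonal entries as Dynkin edges (a single edge where a_ij = a_ji = -1; a double or triple edge where a_ij * a_ji = 2 or 3), the diagram is a chain of 4 nodes with single edges (A_4). One simple-root ordering that puts it in standard form is (alpha_2, alpha_4, alpha_3, alpha_1). So the algebra is type A_4, i.e. sl(5).

A_4 (sl(5))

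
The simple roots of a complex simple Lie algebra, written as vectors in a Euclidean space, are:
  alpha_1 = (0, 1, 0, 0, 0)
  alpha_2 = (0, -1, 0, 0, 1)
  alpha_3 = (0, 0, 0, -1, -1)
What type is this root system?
Compute the Cartan integers a_ij = 2(alpha_i, alpha_j)/(alpha_j, alpha_j); the resulting 3x3 Cartan matrix is
[[2, -1, 0], [-2, 2, -1], [0, -1, 2]].
The roots have two lengths (squared-length ratio 2:1); the short ones are alpha_{1}. The associated Dynkin diagram is a chain of 3 nodes with a double edge at one end; the terminal node there is the unique short simple root (B_3), so the type is B_3 (the algebra so(7)).

type B_3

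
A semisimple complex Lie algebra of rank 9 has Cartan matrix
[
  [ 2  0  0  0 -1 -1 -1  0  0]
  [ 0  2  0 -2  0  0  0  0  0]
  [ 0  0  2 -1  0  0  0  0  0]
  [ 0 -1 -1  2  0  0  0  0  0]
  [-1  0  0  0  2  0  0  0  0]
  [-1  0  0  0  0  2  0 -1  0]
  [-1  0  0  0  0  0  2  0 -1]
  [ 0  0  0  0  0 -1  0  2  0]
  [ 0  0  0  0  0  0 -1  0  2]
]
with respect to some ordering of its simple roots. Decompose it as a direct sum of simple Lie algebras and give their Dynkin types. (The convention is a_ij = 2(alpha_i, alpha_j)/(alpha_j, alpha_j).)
C_3 + E_6

The diagram associated to this matrix has two connected components: the simple roots {alpha_2, alpha_3, alpha_4} form a chain of 3 nodes with a double edge at one end; the terminal node there is the unique long simple root (C_3), and {alpha_1, alpha_5, alpha_6, alpha_7, alpha_8, alpha_9} form a chain of 5 nodes with one extra node attached to the third node from one end (E_6). A semisimple Lie algebra decomposes uniquely as the direct sum of simple ideals, one per connected component of its Dynkin diagram, so g ≅ C_3 ⊕ E_6 (dimension 21 + 78 = 99).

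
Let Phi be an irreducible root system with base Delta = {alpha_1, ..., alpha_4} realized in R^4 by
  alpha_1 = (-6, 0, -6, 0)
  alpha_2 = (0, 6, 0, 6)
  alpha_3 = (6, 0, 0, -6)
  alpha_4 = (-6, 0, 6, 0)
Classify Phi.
Compute the Cartan integers a_ij = 2(alpha_i, alpha_j)/(alpha_j, alpha_j); the resulting 4x4 Cartan matrix is
[[2, 0, -1, 0], [0, 2, -1, 0], [-1, -1, 2, -1], [0, 0, -1, 2]].
All simple roots have the same length, so the diagram is simply laced. The associated Dynkin diagram is a chain of 2 nodes with a fork of two nodes at one end (D_4), so the type is D_4 (the algebra so(8)).

D_4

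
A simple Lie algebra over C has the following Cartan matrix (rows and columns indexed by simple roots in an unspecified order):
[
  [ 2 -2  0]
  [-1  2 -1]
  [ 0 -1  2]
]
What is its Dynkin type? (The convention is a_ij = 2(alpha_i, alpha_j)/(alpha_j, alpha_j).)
The matrix has rank 3 with 2's on the diagonal. Reading the off-diagonal entries as Dynkin edges (a single edge where a_ij = a_ji = -1; a double or triple edge where a_ij * a_ji = 2 or 3), the diagram is a chain of 3 nodes with a double edge at one end; the terminal node there is the unique long simple root (C_3). One simple-root ordering that puts it in standard form is (alpha_3, alpha_2, alpha_1). So the algebra is type C_3, i.e. sp(6).

C3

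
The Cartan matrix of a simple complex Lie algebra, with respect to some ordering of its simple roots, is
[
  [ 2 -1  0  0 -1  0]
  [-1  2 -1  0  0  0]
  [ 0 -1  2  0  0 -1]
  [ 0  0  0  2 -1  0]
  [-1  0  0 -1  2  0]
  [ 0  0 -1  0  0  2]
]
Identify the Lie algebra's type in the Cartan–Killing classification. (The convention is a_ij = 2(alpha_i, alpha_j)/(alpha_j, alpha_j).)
A6

The matrix has rank 6 with 2's on the diagonal. Reading the off-diagonal entries as Dynkin edges (a single edge where a_ij = a_ji = -1; a double or triple edge where a_ij * a_ji = 2 or 3), the diagram is a chain of 6 nodes with single edges (A_6). One simple-root ordering that puts it in standard form is (alpha_6, alpha_3, alpha_2, alpha_1, alpha_5, alpha_4). So the algebra is type A_6, i.e. sl(7).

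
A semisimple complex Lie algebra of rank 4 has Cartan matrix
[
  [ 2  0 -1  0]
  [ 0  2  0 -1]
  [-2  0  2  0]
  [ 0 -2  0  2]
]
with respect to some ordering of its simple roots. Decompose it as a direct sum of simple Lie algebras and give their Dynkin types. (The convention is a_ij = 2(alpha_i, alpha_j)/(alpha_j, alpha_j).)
The diagram associated to this matrix has two connected components: the simple roots {alpha_1, alpha_3} form a chain of 2 nodes with a double edge at one end; the terminal node there is the unique short simple root (B_2), and {alpha_2, alpha_4} form a chain of 2 nodes with a double edge at one end; the terminal node there is the unique short simple root (B_2). A semisimple Lie algebra decomposes uniquely as the direct sum of simple ideals, one per connected component of its Dynkin diagram, so g ≅ B_2 ⊕ B_2 (dimension 10 + 10 = 20).

B2 + B2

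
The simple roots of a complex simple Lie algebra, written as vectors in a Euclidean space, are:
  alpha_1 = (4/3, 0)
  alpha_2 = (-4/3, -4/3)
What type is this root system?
B_2 (so(5))

Compute the Cartan integers a_ij = 2(alpha_i, alpha_j)/(alpha_j, alpha_j); the resulting 2x2 Cartan matrix is
[[2, -1], [-2, 2]].
The roots have two lengths (squared-length ratio 2:1); the short ones are alpha_{1}. The associated Dynkin diagram is a chain of 2 nodes with a double edge at one end; the terminal node there is the unique short simple root (B_2), so the type is B_2 (the algebra so(5)).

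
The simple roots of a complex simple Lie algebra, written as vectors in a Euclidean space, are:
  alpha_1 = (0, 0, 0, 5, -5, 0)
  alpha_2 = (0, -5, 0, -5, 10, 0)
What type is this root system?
Compute the Cartan integers a_ij = 2(alpha_i, alpha_j)/(alpha_j, alpha_j); the resulting 2x2 Cartan matrix is
[[2, -1], [-3, 2]].
The roots have two lengths (squared-length ratio 3:1); the short ones are alpha_{1}. The associated Dynkin diagram is two nodes joined by a triple edge (G_2), so the type is G_2.

G_2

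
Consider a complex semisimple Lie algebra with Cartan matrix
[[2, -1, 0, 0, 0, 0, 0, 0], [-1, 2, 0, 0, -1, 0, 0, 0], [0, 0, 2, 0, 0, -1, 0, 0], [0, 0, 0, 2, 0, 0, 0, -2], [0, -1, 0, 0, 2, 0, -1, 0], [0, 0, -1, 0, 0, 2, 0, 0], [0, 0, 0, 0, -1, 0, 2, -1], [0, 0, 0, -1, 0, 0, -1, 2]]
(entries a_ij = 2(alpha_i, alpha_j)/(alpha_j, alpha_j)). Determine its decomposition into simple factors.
The diagram associated to this matrix has two connected components: the simple roots {alpha_3, alpha_6} form a chain of 2 nodes with single edges (A_2), and {alpha_1, alpha_2, alpha_4, alpha_5, alpha_7, alpha_8} form a chain of 6 nodes with a double edge at one end; the terminal node there is the unique long simple root (C_6). A semisimple Lie algebra decomposes uniquely as the direct sum of simple ideals, one per connected component of its Dynkin diagram, so g ≅ A_2 ⊕ C_6 (dimension 8 + 78 = 86).

A2 ⊕ C6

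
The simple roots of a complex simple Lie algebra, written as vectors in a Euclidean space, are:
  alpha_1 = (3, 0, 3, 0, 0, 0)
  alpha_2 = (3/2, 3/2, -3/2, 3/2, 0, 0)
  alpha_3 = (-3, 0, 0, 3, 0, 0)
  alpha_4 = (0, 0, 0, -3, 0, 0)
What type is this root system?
Compute the Cartan integers a_ij = 2(alpha_i, alpha_j)/(alpha_j, alpha_j); the resulting 4x4 Cartan matrix is
[[2, 0, -1, 0], [0, 2, 0, -1], [-1, 0, 2, -2], [0, -1, -1, 2]].
The roots have two lengths (squared-length ratio 2:1); the short ones are alpha_{2,4}. The associated Dynkin diagram is a chain of 4 nodes with a double edge between the middle two (F_4), so the type is F_4.

F_4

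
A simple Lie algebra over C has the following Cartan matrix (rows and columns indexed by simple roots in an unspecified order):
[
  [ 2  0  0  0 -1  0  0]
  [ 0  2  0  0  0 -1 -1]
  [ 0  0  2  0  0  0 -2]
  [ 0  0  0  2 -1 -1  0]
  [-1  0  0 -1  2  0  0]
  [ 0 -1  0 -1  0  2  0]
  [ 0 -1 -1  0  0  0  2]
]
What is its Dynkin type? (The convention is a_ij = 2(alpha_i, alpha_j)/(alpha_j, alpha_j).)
C_7 (sp(14))

The matrix has rank 7 with 2's on the diagonal. Reading the off-diagonal entries as Dynkin edges (a single edge where a_ij = a_ji = -1; a double or triple edge where a_ij * a_ji = 2 or 3), the diagram is a chain of 7 nodes with a double edge at one end; the terminal node there is the unique long simple root (C_7). One simple-root ordering that puts it in standard form is (alpha_1, alpha_5, alpha_4, alpha_6, alpha_2, alpha_7, alpha_3). So the algebra is type C_7, i.e. sp(14).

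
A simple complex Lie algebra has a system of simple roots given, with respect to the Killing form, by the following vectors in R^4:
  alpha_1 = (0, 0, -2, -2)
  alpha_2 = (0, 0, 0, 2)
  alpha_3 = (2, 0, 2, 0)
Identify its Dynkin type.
Compute the Cartan integers a_ij = 2(alpha_i, alpha_j)/(alpha_j, alpha_j); the resulting 3x3 Cartan matrix is
[[2, -2, -1], [-1, 2, 0], [-1, 0, 2]].
The roots have two lengths (squared-length ratio 2:1); the short ones are alpha_{2}. The associated Dynkin diagram is a chain of 3 nodes with a double edge at one end; the terminal node there is the unique short simple root (B_3), so the type is B_3 (the algebra so(7)).

B3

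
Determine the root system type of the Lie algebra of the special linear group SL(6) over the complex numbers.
type A_5

This is sl(6), which has dimension 6^2 - 1 = 35 and rank 6 - 1 = 5 (a Cartan subalgebra is the diagonal traceless matrices). In the classification of classical Lie algebras, the special linear algebra sl(n+1) has type A_n; here n = 5, so the Dynkin diagram is a chain of 5 nodes with single edges (A_5). Hence the type is A_5.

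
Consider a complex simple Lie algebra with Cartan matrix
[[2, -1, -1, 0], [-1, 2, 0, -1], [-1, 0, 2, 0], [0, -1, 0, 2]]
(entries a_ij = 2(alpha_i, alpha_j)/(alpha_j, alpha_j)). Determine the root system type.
The matrix has rank 4 with 2's on the diagonal. Reading the off-diagonal entries as Dynkin edges (a single edge where a_ij = a_ji = -1; a double or triple edge where a_ij * a_ji = 2 or 3), the diagram is a chain of 4 nodes with single edges (A_4). One simple-root ordering that puts it in standard form is (alpha_4, alpha_2, alpha_1, alpha_3). So the algebra is type A_4, i.e. sl(5).

A_4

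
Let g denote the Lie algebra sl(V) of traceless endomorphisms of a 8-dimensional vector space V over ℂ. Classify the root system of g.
A7

This is sl(8), which has dimension 8^2 - 1 = 63 and rank 8 - 1 = 7 (a Cartan subalgebra is the diagonal traceless matrices). In the classification of classical Lie algebras, the special linear algebra sl(n+1) has type A_n; here n = 7, so the Dynkin diagram is a chain of 7 nodes with single edges (A_7). Hence the type is A_7.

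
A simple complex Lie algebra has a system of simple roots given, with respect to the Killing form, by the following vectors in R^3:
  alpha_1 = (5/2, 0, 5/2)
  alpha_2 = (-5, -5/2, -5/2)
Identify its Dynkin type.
type G_2

Compute the Cartan integers a_ij = 2(alpha_i, alpha_j)/(alpha_j, alpha_j); the resulting 2x2 Cartan matrix is
[[2, -1], [-3, 2]].
The roots have two lengths (squared-length ratio 3:1); the short ones are alpha_{1}. The associated Dynkin diagram is two nodes joined by a triple edge (G_2), so the type is G_2.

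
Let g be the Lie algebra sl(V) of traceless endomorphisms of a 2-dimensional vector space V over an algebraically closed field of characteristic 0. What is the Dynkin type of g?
This is sl(2), which has dimension 2^2 - 1 = 3 and rank 2 - 1 = 1 (a Cartan subalgebra is the diagonal traceless matrices). In the classification of classical Lie algebras, the special linear algebra sl(n+1) has type A_n; here n = 1, so the Dynkin diagram is a chain of 1 nodes with single edges (A_1). Hence the type is A_1.

A_1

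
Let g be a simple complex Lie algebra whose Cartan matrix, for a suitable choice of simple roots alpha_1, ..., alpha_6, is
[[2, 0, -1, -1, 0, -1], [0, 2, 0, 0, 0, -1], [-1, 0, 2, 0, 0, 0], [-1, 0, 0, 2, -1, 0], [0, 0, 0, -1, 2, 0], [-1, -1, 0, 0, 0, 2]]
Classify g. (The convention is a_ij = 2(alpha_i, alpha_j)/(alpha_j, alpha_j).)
The matrix has rank 6 with 2's on the diagonal. Reading the off-diagonal entries as Dynkin edges (a single edge where a_ij = a_ji = -1; a double or triple edge where a_ij * a_ji = 2 or 3), the diagram is a chain of 5 nodes with one extra node attached to the third node from one end (E_6). One simple-root ordering that puts it in standard form is (alpha_2, alpha_3, alpha_6, alpha_1, alpha_4, alpha_5). So the algebra is type E_6.

E6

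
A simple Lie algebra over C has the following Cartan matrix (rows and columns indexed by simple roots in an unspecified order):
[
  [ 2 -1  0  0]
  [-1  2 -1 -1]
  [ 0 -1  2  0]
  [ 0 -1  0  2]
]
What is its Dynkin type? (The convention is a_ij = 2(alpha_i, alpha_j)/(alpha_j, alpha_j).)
The matrix has rank 4 with 2's on the diagonal. Reading the off-diagonal entries as Dynkin edges (a single edge where a_ij = a_ji = -1; a double or triple edge where a_ij * a_ji = 2 or 3), the diagram is a chain of 2 nodes with a fork of two nodes at one end (D_4). One simple-root ordering that puts it in standard form is (alpha_3, alpha_2, alpha_1, alpha_4). So the algebra is type D_4, i.e. so(8).

D4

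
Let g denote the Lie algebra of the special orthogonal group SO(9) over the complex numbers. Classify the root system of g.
B_4

This is so(9) with 9 odd, which has dimension 9(9-1)/2 = 36 and rank (9-1)/2 = 4. In the classification of classical Lie algebras, the orthogonal algebra so(2n+1) in an odd number of variables has type B_n; here n = 4, so the Dynkin diagram is a chain of 4 nodes with a double edge at one end; the terminal node there is the unique short simple root (B_4). Hence the type is B_4.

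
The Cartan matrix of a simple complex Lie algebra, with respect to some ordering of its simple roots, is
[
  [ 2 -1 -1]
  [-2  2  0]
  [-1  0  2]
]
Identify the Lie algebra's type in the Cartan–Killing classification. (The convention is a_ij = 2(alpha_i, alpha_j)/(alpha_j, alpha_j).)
The matrix has rank 3 with 2's on the diagonal. Reading the off-diagonal entries as Dynkin edges (a single edge where a_ij = a_ji = -1; a double or triple edge where a_ij * a_ji = 2 or 3), the diagram is a chain of 3 nodes with a double edge at one end; the terminal node there is the unique long simple root (C_3). One simple-root ordering that puts it in standard form is (alpha_3, alpha_1, alpha_2). So the algebra is type C_3, i.e. sp(6).

C_3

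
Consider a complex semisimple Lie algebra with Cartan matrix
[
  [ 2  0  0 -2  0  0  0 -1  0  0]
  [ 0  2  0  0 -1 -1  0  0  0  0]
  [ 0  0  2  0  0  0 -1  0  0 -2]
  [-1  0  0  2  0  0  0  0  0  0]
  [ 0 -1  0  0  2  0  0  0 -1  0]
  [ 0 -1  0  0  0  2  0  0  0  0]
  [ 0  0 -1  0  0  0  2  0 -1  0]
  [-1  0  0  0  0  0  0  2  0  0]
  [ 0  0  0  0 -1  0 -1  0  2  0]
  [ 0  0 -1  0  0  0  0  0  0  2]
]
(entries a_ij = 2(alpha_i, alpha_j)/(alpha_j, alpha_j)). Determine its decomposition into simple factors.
B_3 + B_7

The diagram associated to this matrix has two connected components: the simple roots {alpha_1, alpha_4, alpha_8} form a chain of 3 nodes with a double edge at one end; the terminal node there is the unique short simple root (B_3), and {alpha_2, alpha_3, alpha_5, alpha_6, alpha_7, alpha_9, alpha_10} form a chain of 7 nodes with a double edge at one end; the terminal node there is the unique short simple root (B_7). A semisimple Lie algebra decomposes uniquely as the direct sum of simple ideals, one per connected component of its Dynkin diagram, so g ≅ B_3 ⊕ B_7 (dimension 21 + 105 = 126).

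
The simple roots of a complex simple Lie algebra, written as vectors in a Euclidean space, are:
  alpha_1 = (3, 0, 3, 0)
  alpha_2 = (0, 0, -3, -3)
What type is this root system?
Compute the Cartan integers a_ij = 2(alpha_i, alpha_j)/(alpha_j, alpha_j); the resulting 2x2 Cartan matrix is
[[2, -1], [-1, 2]].
All simple roots have the same length, so the diagram is simply laced. The associated Dynkin diagram is a chain of 2 nodes with single edges (A_2), so the type is A_2 (the algebra sl(3)).

type A_2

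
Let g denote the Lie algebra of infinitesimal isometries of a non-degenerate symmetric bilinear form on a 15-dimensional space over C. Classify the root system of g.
B7

This is so(15) with 15 odd, which has dimension 15(15-1)/2 = 105 and rank (15-1)/2 = 7. In the classification of classical Lie algebras, the orthogonal algebra so(2n+1) in an odd number of variables has type B_n; here n = 7, so the Dynkin diagram is a chain of 7 nodes with a double edge at one end; the terminal node there is the unique short simple root (B_7). Hence the type is B_7.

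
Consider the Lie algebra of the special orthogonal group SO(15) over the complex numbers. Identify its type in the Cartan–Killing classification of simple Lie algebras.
This is so(15) with 15 odd, which has dimension 15(15-1)/2 = 105 and rank (15-1)/2 = 7. In the classification of classical Lie algebras, the orthogonal algebra so(2n+1) in an odd number of variables has type B_n; here n = 7, so the Dynkin diagram is a chain of 7 nodes with a double edge at one end; the terminal node there is the unique short simple root (B_7). Hence the type is B_7.

B_7 (so(15))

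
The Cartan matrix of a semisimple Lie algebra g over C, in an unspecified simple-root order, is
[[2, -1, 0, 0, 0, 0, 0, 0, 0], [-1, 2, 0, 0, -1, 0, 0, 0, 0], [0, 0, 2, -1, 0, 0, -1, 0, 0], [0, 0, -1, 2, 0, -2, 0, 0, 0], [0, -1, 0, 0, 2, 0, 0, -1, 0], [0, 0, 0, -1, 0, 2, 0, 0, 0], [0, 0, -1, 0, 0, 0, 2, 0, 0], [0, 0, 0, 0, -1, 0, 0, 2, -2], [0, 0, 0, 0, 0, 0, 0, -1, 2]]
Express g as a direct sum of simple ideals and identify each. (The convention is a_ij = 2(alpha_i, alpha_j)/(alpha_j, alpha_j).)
The diagram associated to this matrix has two connected components: the simple roots {alpha_3, alpha_4, alpha_6, alpha_7} form a chain of 4 nodes with a double edge at one end; the terminal node there is the unique short simple root (B_4), and {alpha_1, alpha_2, alpha_5, alpha_8, alpha_9} form a chain of 5 nodes with a double edge at one end; the terminal node there is the unique short simple root (B_5). A semisimple Lie algebra decomposes uniquely as the direct sum of simple ideals, one per connected component of its Dynkin diagram, so g ≅ B_4 ⊕ B_5 (dimension 36 + 55 = 91).

B4 ⊕ B5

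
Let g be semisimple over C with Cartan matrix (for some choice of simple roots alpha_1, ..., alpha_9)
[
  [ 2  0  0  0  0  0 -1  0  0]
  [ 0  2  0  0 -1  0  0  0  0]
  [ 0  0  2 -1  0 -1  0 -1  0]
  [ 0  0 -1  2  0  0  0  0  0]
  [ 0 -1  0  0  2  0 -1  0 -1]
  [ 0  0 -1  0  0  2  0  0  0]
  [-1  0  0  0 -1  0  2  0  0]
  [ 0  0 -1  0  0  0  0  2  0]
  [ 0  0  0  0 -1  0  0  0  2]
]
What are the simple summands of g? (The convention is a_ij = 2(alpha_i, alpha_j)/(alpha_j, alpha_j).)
The diagram associated to this matrix has two connected components: the simple roots {alpha_3, alpha_4, alpha_6, alpha_8} form a chain of 2 nodes with a fork of two nodes at one end (D_4), and {alpha_1, alpha_2, alpha_5, alpha_7, alpha_9} form a chain of 3 nodes with a fork of two nodes at one end (D_5). A semisimple Lie algebra decomposes uniquely as the direct sum of simple ideals, one per connected component of its Dynkin diagram, so g ≅ D_4 ⊕ D_5 (dimension 28 + 45 = 73).

D_4 + D_5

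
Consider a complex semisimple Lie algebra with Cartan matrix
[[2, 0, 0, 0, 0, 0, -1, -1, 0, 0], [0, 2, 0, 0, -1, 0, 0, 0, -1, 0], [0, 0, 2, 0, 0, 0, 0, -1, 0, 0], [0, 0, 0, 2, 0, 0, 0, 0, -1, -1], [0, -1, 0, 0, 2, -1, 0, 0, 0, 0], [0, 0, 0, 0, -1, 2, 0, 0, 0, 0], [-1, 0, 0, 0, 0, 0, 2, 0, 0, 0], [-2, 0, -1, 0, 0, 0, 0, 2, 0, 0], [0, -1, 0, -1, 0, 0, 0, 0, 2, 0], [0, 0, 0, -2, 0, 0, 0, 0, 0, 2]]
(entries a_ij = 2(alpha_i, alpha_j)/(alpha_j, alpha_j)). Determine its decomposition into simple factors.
The diagram associated to this matrix has two connected components: the simple roots {alpha_2, alpha_4, alpha_5, alpha_6, alpha_9, alpha_10} form a chain of 6 nodes with a double edge at one end; the terminal node there is the unique long simple root (C_6), and {alpha_1, alpha_3, alpha_7, alpha_8} form a chain of 4 nodes with a double edge between the middle two (F_4). A semisimple Lie algebra decomposes uniquely as the direct sum of simple ideals, one per connected component of its Dynkin diagram, so g ≅ C_6 ⊕ F_4 (dimension 78 + 52 = 130).

type C_6 + type F_4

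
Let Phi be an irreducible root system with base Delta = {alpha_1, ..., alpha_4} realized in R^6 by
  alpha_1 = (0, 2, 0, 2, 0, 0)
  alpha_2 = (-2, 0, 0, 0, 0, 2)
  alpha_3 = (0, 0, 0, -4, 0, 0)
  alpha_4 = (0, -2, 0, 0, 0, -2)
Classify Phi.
C_4 (sp(8))

Compute the Cartan integers a_ij = 2(alpha_i, alpha_j)/(alpha_j, alpha_j); the resulting 4x4 Cartan matrix is
[[2, 0, -1, -1], [0, 2, 0, -1], [-2, 0, 2, 0], [-1, -1, 0, 2]].
The roots have two lengths (squared-length ratio 2:1); the short ones are alpha_{1,2,4}. The associated Dynkin diagram is a chain of 4 nodes with a double edge at one end; the terminal node there is the unique long simple root (C_4), so the type is C_4 (the algebra sp(8)).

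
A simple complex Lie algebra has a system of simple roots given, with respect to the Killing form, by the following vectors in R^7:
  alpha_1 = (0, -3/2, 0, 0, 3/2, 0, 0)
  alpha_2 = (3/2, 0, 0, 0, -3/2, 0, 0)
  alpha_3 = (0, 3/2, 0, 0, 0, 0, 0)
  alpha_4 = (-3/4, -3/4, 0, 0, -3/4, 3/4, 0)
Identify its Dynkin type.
type F_4

Compute the Cartan integers a_ij = 2(alpha_i, alpha_j)/(alpha_j, alpha_j); the resulting 4x4 Cartan matrix is
[[2, -1, -2, 0], [-1, 2, 0, 0], [-1, 0, 2, -1], [0, 0, -1, 2]].
The roots have two lengths (squared-length ratio 2:1); the short ones are alpha_{3,4}. The associated Dynkin diagram is a chain of 4 nodes with a double edge between the middle two (F_4), so the type is F_4.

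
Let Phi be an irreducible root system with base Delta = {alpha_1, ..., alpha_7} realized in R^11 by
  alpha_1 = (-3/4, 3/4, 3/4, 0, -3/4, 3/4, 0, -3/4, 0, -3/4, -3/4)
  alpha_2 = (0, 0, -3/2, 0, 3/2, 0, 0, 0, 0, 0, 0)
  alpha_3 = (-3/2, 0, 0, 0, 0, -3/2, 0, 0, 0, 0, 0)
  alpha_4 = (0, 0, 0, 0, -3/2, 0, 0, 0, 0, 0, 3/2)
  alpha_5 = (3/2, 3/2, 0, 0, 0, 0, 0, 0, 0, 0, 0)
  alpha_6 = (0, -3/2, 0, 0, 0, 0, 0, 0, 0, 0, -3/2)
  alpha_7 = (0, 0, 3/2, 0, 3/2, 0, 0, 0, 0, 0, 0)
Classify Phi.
E_7

Compute the Cartan integers a_ij = 2(alpha_i, alpha_j)/(alpha_j, alpha_j); the resulting 7x7 Cartan matrix is
[[2, -1, 0, 0, 0, 0, 0], [-1, 2, 0, -1, 0, 0, 0], [0, 0, 2, 0, -1, 0, 0], [0, -1, 0, 2, 0, -1, -1], [0, 0, -1, 0, 2, -1, 0], [0, 0, 0, -1, -1, 2, 0], [0, 0, 0, -1, 0, 0, 2]].
All simple roots have the same length, so the diagram is simply laced. The associated Dynkin diagram is a chain of 6 nodes with one extra node attached to the third node from one end (E_7), so the type is E_7.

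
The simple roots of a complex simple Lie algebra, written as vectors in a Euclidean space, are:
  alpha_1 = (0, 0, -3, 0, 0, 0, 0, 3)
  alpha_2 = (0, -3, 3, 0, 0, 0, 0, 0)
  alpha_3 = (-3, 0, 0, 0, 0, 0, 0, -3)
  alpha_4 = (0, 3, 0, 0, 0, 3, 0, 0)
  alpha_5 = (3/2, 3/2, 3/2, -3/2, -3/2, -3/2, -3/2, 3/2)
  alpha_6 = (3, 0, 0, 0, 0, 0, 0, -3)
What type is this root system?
E_6

Compute the Cartan integers a_ij = 2(alpha_i, alpha_j)/(alpha_j, alpha_j); the resulting 6x6 Cartan matrix is
[[2, -1, -1, 0, 0, -1], [-1, 2, 0, -1, 0, 0], [-1, 0, 2, 0, -1, 0], [0, -1, 0, 2, 0, 0], [0, 0, -1, 0, 2, 0], [-1, 0, 0, 0, 0, 2]].
All simple roots have the same length, so the diagram is simply laced. The associated Dynkin diagram is a chain of 5 nodes with one extra node attached to the third node from one end (E_6), so the type is E_6.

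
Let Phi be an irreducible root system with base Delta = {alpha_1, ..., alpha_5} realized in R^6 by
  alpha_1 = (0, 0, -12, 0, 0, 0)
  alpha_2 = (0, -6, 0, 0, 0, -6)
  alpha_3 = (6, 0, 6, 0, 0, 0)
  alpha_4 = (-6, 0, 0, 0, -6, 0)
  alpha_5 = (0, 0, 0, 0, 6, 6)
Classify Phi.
Compute the Cartan integers a_ij = 2(alpha_i, alpha_j)/(alpha_j, alpha_j); the resulting 5x5 Cartan matrix is
[[2, 0, -2, 0, 0], [0, 2, 0, 0, -1], [-1, 0, 2, -1, 0], [0, 0, -1, 2, -1], [0, -1, 0, -1, 2]].
The roots have two lengths (squared-length ratio 2:1); the short ones are alpha_{2,3,4,5}. The associated Dynkin diagram is a chain of 5 nodes with a double edge at one end; the terminal node there is the unique long simple root (C_5), so the type is C_5 (the algebra sp(10)).

type C_5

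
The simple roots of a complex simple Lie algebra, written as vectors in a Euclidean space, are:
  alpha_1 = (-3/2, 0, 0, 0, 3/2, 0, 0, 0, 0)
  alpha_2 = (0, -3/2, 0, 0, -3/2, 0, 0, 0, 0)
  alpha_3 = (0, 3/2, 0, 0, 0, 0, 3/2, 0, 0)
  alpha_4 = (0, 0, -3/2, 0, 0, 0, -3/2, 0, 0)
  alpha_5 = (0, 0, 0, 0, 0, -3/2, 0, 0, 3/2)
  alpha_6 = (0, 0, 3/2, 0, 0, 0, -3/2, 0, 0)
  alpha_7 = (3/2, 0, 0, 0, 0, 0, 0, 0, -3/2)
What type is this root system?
Compute the Cartan integers a_ij = 2(alpha_i, alpha_j)/(alpha_j, alpha_j); the resulting 7x7 Cartan matrix is
[[2, -1, 0, 0, 0, 0, -1], [-1, 2, -1, 0, 0, 0, 0], [0, -1, 2, -1, 0, -1, 0], [0, 0, -1, 2, 0, 0, 0], [0, 0, 0, 0, 2, 0, -1], [0, 0, -1, 0, 0, 2, 0], [-1, 0, 0, 0, -1, 0, 2]].
All simple roots have the same length, so the diagram is simply laced. The associated Dynkin diagram is a chain of 5 nodes with a fork of two nodes at one end (D_7), so the type is D_7 (the algebra so(14)).

D7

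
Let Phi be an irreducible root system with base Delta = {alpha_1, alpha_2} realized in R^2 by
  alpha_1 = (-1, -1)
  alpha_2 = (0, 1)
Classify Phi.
B2

Compute the Cartan integers a_ij = 2(alpha_i, alpha_j)/(alpha_j, alpha_j); the resulting 2x2 Cartan matrix is
[[2, -2], [-1, 2]].
The roots have two lengths (squared-length ratio 2:1); the short ones are alpha_{2}. The associated Dynkin diagram is a chain of 2 nodes with a double edge at one end; the terminal node there is the unique short simple root (B_2), so the type is B_2 (the algebra so(5)).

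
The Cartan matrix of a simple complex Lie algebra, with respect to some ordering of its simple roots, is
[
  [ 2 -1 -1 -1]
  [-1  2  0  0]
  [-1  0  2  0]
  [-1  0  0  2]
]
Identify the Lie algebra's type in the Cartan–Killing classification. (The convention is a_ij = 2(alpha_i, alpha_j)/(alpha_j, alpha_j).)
D4

The matrix has rank 4 with 2's on the diagonal. Reading the off-diagonal entries as Dynkin edges (a single edge where a_ij = a_ji = -1; a double or triple edge where a_ij * a_ji = 2 or 3), the diagram is a chain of 2 nodes with a fork of two nodes at one end (D_4). One simple-root ordering that puts it in standard form is (alpha_3, alpha_1, alpha_2, alpha_4). So the algebra is type D_4, i.e. so(8).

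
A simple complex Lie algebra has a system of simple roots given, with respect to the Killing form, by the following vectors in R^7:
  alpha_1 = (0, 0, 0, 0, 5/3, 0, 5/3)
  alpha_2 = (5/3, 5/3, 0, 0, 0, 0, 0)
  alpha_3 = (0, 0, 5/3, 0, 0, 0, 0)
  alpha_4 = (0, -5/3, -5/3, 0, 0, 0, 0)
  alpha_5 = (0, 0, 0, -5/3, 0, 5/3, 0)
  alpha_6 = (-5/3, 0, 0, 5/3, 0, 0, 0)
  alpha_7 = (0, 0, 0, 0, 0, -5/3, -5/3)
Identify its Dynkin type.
B_7 (so(15))

Compute the Cartan integers a_ij = 2(alpha_i, alpha_j)/(alpha_j, alpha_j); the resulting 7x7 Cartan matrix is
[[2, 0, 0, 0, 0, 0, -1], [0, 2, 0, -1, 0, -1, 0], [0, 0, 2, -1, 0, 0, 0], [0, -1, -2, 2, 0, 0, 0], [0, 0, 0, 0, 2, -1, -1], [0, -1, 0, 0, -1, 2, 0], [-1, 0, 0, 0, -1, 0, 2]].
The roots have two lengths (squared-length ratio 2:1); the short ones are alpha_{3}. The associated Dynkin diagram is a chain of 7 nodes with a double edge at one end; the terminal node there is the unique short simple root (B_7), so the type is B_7 (the algebra so(15)).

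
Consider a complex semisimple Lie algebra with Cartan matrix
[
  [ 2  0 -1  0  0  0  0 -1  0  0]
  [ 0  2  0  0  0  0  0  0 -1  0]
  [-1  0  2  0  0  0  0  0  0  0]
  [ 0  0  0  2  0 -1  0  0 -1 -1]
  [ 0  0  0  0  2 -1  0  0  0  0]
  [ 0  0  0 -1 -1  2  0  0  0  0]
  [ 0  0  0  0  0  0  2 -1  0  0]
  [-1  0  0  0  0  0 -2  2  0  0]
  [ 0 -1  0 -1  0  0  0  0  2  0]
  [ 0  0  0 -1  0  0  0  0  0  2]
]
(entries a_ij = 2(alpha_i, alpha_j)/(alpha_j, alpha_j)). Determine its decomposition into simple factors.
B_4 + E_6

The diagram associated to this matrix has two connected components: the simple roots {alpha_1, alpha_3, alpha_7, alpha_8} form a chain of 4 nodes with a double edge at one end; the terminal node there is the unique short simple root (B_4), and {alpha_2, alpha_4, alpha_5, alpha_6, alpha_9, alpha_10} form a chain of 5 nodes with one extra node attached to the third node from one end (E_6). A semisimple Lie algebra decomposes uniquely as the direct sum of simple ideals, one per connected component of its Dynkin diagram, so g ≅ B_4 ⊕ E_6 (dimension 36 + 78 = 114).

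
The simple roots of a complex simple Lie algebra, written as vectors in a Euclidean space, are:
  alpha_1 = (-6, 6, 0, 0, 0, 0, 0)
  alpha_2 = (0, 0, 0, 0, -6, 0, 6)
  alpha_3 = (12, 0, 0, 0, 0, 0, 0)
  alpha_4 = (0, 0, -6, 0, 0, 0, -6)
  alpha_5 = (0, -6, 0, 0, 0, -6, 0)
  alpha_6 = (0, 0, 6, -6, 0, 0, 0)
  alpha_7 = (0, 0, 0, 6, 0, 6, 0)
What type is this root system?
C_7 (sp(14))

Compute the Cartan integers a_ij = 2(alpha_i, alpha_j)/(alpha_j, alpha_j); the resulting 7x7 Cartan matrix is
[[2, 0, -1, 0, -1, 0, 0], [0, 2, 0, -1, 0, 0, 0], [-2, 0, 2, 0, 0, 0, 0], [0, -1, 0, 2, 0, -1, 0], [-1, 0, 0, 0, 2, 0, -1], [0, 0, 0, -1, 0, 2, -1], [0, 0, 0, 0, -1, -1, 2]].
The roots have two lengths (squared-length ratio 2:1); the short ones are alpha_{1,2,4,5,6,7}. The associated Dynkin diagram is a chain of 7 nodes with a double edge at one end; the terminal node there is the unique long simple root (C_7), so the type is C_7 (the algebra sp(14)).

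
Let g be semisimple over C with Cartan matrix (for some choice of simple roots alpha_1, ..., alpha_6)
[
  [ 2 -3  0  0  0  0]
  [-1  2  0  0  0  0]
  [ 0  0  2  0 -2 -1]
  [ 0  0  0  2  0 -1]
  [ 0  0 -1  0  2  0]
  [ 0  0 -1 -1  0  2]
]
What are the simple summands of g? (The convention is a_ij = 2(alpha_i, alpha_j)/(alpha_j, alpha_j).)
B4 + G2

The diagram associated to this matrix has two connected components: the simple roots {alpha_3, alpha_4, alpha_5, alpha_6} form a chain of 4 nodes with a double edge at one end; the terminal node there is the unique short simple root (B_4), and {alpha_1, alpha_2} form two nodes joined by a triple edge (G_2). A semisimple Lie algebra decomposes uniquely as the direct sum of simple ideals, one per connected component of its Dynkin diagram, so g ≅ B_4 ⊕ G_2 (dimension 36 + 14 = 50).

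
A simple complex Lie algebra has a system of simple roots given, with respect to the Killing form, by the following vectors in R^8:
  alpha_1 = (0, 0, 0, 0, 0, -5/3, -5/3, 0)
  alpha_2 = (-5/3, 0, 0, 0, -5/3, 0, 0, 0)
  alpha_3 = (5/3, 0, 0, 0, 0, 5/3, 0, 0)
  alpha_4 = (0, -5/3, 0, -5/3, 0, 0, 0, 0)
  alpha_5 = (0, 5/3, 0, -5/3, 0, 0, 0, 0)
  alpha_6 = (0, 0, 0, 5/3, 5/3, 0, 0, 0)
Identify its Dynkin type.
D6

Compute the Cartan integers a_ij = 2(alpha_i, alpha_j)/(alpha_j, alpha_j); the resulting 6x6 Cartan matrix is
[[2, 0, -1, 0, 0, 0], [0, 2, -1, 0, 0, -1], [-1, -1, 2, 0, 0, 0], [0, 0, 0, 2, 0, -1], [0, 0, 0, 0, 2, -1], [0, -1, 0, -1, -1, 2]].
All simple roots have the same length, so the diagram is simply laced. The associated Dynkin diagram is a chain of 4 nodes with a fork of two nodes at one end (D_6), so the type is D_6 (the algebra so(12)).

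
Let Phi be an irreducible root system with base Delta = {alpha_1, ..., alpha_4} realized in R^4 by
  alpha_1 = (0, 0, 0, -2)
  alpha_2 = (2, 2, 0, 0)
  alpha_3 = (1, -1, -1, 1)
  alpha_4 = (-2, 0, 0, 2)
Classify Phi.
Compute the Cartan integers a_ij = 2(alpha_i, alpha_j)/(alpha_j, alpha_j); the resulting 4x4 Cartan matrix is
[[2, 0, -1, -1], [0, 2, 0, -1], [-1, 0, 2, 0], [-2, -1, 0, 2]].
The roots have two lengths (squared-length ratio 2:1); the short ones are alpha_{1,3}. The associated Dynkin diagram is a chain of 4 nodes with a double edge between the middle two (F_4), so the type is F_4.

F4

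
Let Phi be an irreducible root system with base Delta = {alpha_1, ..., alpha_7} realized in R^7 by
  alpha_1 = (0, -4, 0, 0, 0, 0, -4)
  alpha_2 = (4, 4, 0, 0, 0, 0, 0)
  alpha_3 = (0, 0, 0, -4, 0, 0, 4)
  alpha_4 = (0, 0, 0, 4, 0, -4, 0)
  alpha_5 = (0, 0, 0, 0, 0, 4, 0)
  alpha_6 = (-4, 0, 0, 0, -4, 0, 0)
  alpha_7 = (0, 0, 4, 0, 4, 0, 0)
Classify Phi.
B7

Compute the Cartan integers a_ij = 2(alpha_i, alpha_j)/(alpha_j, alpha_j); the resulting 7x7 Cartan matrix is
[[2, -1, -1, 0, 0, 0, 0], [-1, 2, 0, 0, 0, -1, 0], [-1, 0, 2, -1, 0, 0, 0], [0, 0, -1, 2, -2, 0, 0], [0, 0, 0, -1, 2, 0, 0], [0, -1, 0, 0, 0, 2, -1], [0, 0, 0, 0, 0, -1, 2]].
The roots have two lengths (squared-length ratio 2:1); the short ones are alpha_{5}. The associated Dynkin diagram is a chain of 7 nodes with a double edge at one end; the terminal node there is the unique short simple root (B_7), so the type is B_7 (the algebra so(15)).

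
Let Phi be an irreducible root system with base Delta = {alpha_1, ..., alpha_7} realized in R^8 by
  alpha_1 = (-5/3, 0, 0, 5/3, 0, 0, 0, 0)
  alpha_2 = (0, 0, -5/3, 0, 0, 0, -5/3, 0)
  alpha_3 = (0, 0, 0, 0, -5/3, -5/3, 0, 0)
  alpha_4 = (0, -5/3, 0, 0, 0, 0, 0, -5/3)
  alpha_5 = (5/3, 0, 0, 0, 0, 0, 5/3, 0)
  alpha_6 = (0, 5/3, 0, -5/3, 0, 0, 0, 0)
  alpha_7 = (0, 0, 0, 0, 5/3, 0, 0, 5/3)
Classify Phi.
A_7

Compute the Cartan integers a_ij = 2(alpha_i, alpha_j)/(alpha_j, alpha_j); the resulting 7x7 Cartan matrix is
[[2, 0, 0, 0, -1, -1, 0], [0, 2, 0, 0, -1, 0, 0], [0, 0, 2, 0, 0, 0, -1], [0, 0, 0, 2, 0, -1, -1], [-1, -1, 0, 0, 2, 0, 0], [-1, 0, 0, -1, 0, 2, 0], [0, 0, -1, -1, 0, 0, 2]].
All simple roots have the same length, so the diagram is simply laced. The associated Dynkin diagram is a chain of 7 nodes with single edges (A_7), so the type is A_7 (the algebra sl(8)).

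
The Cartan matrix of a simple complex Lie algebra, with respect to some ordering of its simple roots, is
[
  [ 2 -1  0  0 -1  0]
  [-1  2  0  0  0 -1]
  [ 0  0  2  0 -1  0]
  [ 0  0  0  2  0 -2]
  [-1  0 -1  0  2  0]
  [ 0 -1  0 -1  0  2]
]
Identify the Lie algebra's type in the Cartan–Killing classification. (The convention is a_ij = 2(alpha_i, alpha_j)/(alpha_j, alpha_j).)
The matrix has rank 6 with 2's on the diagonal. Reading the off-diagonal entries as Dynkin edges (a single edge where a_ij = a_ji = -1; a double or triple edge where a_ij * a_ji = 2 or 3), the diagram is a chain of 6 nodes with a double edge at one end; the terminal node there is the unique long simple root (C_6). One simple-root ordering that puts it in standard form is (alpha_3, alpha_5, alpha_1, alpha_2, alpha_6, alpha_4). So the algebra is type C_6, i.e. sp(12).

type C_6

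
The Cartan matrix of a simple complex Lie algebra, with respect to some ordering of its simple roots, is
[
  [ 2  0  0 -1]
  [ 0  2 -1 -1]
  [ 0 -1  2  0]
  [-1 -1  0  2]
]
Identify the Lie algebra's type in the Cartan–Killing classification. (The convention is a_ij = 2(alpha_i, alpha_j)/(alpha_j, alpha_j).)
The matrix has rank 4 with 2's on the diagonal. Reading the off-diagonal entries as Dynkin edges (a single edge where a_ij = a_ji = -1; a double or triple edge where a_ij * a_ji = 2 or 3), the diagram is a chain of 4 nodes with single edges (A_4). One simple-root ordering that puts it in standard form is (alpha_3, alpha_2, alpha_4, alpha_1). So the algebra is type A_4, i.e. sl(5).

type A_4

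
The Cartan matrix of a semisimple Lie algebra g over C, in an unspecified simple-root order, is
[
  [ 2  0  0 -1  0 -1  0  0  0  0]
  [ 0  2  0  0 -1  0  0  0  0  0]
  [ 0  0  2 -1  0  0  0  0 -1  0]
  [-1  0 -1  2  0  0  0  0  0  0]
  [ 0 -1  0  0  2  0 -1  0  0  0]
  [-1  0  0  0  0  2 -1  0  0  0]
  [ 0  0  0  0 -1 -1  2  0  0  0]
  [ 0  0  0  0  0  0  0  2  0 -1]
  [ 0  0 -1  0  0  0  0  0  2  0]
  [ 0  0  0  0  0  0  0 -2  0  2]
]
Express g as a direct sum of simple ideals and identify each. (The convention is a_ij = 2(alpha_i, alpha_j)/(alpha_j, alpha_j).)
The diagram associated to this matrix has two connected components: the simple roots {alpha_1, alpha_2, alpha_3, alpha_4, alpha_5, alpha_6, alpha_7, alpha_9} form a chain of 8 nodes with single edges (A_8), and {alpha_8, alpha_10} form a chain of 2 nodes with a double edge at one end; the terminal node there is the unique short simple root (B_2). A semisimple Lie algebra decomposes uniquely as the direct sum of simple ideals, one per connected component of its Dynkin diagram, so g ≅ A_8 ⊕ B_2 (dimension 80 + 10 = 90).

A8 ⊕ B2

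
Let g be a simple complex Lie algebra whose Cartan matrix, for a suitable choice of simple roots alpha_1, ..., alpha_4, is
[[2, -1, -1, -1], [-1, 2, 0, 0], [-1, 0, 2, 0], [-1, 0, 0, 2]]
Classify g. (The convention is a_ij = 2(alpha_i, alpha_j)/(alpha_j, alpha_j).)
The matrix has rank 4 with 2's on the diagonal. Reading the off-diagonal entries as Dynkin edges (a single edge where a_ij = a_ji = -1; a double or triple edge where a_ij * a_ji = 2 or 3), the diagram is a chain of 2 nodes with a fork of two nodes at one end (D_4). One simple-root ordering that puts it in standard form is (alpha_4, alpha_1, alpha_3, alpha_2). So the algebra is type D_4, i.e. so(8).

D4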